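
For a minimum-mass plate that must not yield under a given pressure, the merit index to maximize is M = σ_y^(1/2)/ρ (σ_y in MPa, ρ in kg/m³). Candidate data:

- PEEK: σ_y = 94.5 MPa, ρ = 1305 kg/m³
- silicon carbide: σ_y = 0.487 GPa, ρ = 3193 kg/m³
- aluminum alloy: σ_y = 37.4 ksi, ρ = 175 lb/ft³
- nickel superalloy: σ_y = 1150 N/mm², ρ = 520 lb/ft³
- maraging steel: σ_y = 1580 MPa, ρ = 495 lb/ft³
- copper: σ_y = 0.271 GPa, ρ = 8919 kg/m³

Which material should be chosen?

PEEK

Normalizing units and computing the index:
  PEEK: σ_y = 94.50 MPa, ρ = 1305 kg/m³
  silicon carbide: σ_y = 487.0 MPa, ρ = 3193 kg/m³
  aluminum alloy: σ_y = 257.9 MPa, ρ = 2803 kg/m³
  nickel superalloy: σ_y = 1150 MPa, ρ = 8330 kg/m³
  maraging steel: σ_y = 1580 MPa, ρ = 7929 kg/m³
  copper: σ_y = 271.0 MPa, ρ = 8919 kg/m³
  PEEK: M = 7.45×10⁻³
  silicon carbide: M = 6.91×10⁻³
  aluminum alloy: M = 5.73×10⁻³
  maraging steel: M = 5.01×10⁻³
  nickel superalloy: M = 4.07×10⁻³
  copper: M = 1.85×10⁻³
PEEK ranks first.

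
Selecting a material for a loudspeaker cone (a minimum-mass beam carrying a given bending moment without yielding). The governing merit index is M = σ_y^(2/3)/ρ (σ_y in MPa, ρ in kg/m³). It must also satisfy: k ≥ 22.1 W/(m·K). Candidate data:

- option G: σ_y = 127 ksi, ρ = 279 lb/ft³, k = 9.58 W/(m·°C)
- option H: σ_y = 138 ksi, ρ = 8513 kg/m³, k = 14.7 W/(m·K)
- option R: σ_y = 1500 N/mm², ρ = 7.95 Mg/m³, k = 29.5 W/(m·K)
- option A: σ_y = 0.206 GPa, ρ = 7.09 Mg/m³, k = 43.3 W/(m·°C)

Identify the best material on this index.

Screen on constraints: k ≥ 22.1 W/(m·K). Survivors: option R, option A.
Normalizing units and computing the index:
  option R: σ_y = 1500 MPa, ρ = 7950 kg/m³
  option A: σ_y = 206.0 MPa, ρ = 7090 kg/m³
  option R: M = 16.5×10⁻³
  option A: M = 4.92×10⁻³
Highest index: option R.

option R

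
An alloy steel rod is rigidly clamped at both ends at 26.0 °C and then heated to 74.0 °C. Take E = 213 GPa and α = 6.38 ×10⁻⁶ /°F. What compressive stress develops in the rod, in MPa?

117 MPa

α = 6.38×10⁻⁶/°F × 9/5 = 11.5×10⁻⁶/K.
ΔT = 48.00 K. Constrained thermal stress σ = E·α·ΔT = 213.0×10³ MPa × 11.5×10⁻⁶ × 48.00 = 117 MPa (compressive).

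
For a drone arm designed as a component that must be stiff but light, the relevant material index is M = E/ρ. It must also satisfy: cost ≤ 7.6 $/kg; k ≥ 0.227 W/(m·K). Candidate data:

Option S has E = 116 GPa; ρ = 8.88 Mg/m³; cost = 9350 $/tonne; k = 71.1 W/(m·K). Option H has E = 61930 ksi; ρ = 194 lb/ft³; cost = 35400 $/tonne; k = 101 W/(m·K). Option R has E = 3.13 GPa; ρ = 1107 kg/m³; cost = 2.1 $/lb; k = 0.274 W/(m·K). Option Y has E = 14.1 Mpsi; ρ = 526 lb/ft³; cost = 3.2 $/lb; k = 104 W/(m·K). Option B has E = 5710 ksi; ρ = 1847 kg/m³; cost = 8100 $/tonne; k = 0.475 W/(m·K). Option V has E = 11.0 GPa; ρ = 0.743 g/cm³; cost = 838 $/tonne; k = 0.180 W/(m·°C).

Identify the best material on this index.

Screen on constraints: cost ≤ 7.6 $/kg; k ≥ 0.227 W/(m·K). Survivors: option R, option Y.
Convert each candidate to consistent units, then evaluate M:
  option R: E = 3.130 GPa, ρ = 1107 kg/m³
  option Y: E = 97.22 GPa, ρ = 8426 kg/m³
  option Y: M = 11.5 MN·m/kg
  option R: M = 2.83 MN·m/kg
Option Y ranks first.

option Y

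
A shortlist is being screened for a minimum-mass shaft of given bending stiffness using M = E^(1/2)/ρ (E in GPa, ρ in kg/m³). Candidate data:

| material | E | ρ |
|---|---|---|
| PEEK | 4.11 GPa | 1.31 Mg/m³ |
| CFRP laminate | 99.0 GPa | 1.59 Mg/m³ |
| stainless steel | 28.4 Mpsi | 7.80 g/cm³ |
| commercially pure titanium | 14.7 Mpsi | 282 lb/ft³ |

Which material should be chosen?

In SI units:
  PEEK: E = 4.110 GPa, ρ = 1310 kg/m³
  CFRP laminate: E = 99.00 GPa, ρ = 1590 kg/m³
  stainless steel: E = 195.8 GPa, ρ = 7800 kg/m³
  commercially pure titanium: E = 101.4 GPa, ρ = 4517 kg/m³
  CFRP laminate: M = 6.26×10⁻³
  commercially pure titanium: M = 2.23×10⁻³
  stainless steel: M = 1.79×10⁻³
  PEEK: M = 1.55×10⁻³
CFRP laminate ranks first.

CFRP laminate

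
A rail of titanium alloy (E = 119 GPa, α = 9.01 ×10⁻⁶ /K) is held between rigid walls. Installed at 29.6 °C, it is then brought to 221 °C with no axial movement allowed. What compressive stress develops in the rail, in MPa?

205 MPa

ΔT = 191.4 K. Constrained thermal stress σ = E·α·ΔT = 119.0×10³ MPa × 9.01×10⁻⁶ × 191.4 = 205 MPa (compressive).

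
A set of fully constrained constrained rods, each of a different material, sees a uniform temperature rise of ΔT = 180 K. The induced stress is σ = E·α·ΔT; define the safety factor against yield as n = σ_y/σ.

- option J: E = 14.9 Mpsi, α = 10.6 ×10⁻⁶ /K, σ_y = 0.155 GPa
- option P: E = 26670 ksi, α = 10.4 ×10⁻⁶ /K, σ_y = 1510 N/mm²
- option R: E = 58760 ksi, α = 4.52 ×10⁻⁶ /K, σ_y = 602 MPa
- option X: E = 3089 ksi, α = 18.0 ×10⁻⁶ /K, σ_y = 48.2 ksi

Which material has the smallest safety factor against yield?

option J

With everything in SI (GPa, ×10⁻⁶/K, MPa):
  option J: E = 102.7, α = 10.6, σ_y = 155.0 → σ = 196 MPa, n = 0.791
  option P: E = 183.9, α = 10.4, σ_y = 1510 → σ = 344 MPa, n = 4.39
  option R: E = 405.1, α = 4.52, σ_y = 602.0 → σ = 330 MPa, n = 1.83
  option X: E = 21.30, α = 18.0, σ_y = 332.3 → σ = 69.0 MPa, n = 4.82
The minimum is option J at n = 0.791.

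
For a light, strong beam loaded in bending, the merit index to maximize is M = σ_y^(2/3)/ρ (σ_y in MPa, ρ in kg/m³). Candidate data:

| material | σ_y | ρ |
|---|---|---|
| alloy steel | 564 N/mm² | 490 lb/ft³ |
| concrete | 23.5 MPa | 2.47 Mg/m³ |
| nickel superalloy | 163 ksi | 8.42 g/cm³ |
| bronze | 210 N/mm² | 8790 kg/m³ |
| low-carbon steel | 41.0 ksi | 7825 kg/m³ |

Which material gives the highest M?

Convert each candidate to consistent units, then evaluate M:
  alloy steel: σ_y = 564.0 MPa, ρ = 7849 kg/m³
  concrete: σ_y = 23.50 MPa, ρ = 2470 kg/m³
  nickel superalloy: σ_y = 1124 MPa, ρ = 8420 kg/m³
  bronze: σ_y = 210.0 MPa, ρ = 8790 kg/m³
  low-carbon steel: σ_y = 282.7 MPa, ρ = 7825 kg/m³
  nickel superalloy: M = 12.8×10⁻³
  alloy steel: M = 8.70×10⁻³
  low-carbon steel: M = 5.50×10⁻³
  bronze: M = 4.02×10⁻³
  concrete: M = 3.32×10⁻³
Nickel superalloy has the largest M.

nickel superalloy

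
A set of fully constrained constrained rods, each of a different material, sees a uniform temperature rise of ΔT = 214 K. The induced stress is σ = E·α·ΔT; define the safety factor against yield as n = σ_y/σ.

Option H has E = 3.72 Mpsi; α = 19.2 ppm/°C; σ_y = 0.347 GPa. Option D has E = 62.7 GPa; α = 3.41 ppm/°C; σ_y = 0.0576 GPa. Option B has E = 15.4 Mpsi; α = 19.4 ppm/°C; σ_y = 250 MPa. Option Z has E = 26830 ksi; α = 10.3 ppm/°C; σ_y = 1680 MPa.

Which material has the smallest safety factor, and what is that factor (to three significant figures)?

In consistent units (E in GPa, α in ×10⁻⁶/K, σ_y in MPa):
  option H: E = 25.65, α = 19.2, σ_y = 347.0 → σ = 105 MPa, n = 3.29
  option D: E = 62.70, α = 3.41, σ_y = 57.60 → σ = 45.8 MPa, n = 1.26
  option B: E = 106.2, α = 19.4, σ_y = 250.0 → σ = 441 MPa, n = 0.567
  option Z: E = 185.0, α = 10.3, σ_y = 1680 → σ = 408 MPa, n = 4.12
Option B has the lowest safety factor, n = 0.567.

option B, n = 0.567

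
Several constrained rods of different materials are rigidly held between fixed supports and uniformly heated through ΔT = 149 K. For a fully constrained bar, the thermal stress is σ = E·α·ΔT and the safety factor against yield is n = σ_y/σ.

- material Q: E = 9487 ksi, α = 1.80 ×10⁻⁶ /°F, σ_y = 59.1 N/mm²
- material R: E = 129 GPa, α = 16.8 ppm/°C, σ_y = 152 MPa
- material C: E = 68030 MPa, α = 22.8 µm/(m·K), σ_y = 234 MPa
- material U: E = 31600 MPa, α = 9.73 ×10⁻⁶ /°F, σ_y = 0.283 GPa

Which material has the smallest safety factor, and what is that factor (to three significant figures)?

With everything in SI (GPa, ×10⁻⁶/K, MPa):
  material Q: E = 65.41, α = 3.24, σ_y = 59.10 → σ = 31.6 MPa, n = 1.87
  material R: E = 129.0, α = 16.8, σ_y = 152.0 → σ = 323 MPa, n = 0.471
  material C: E = 68.03, α = 22.8, σ_y = 234.0 → σ = 231 MPa, n = 1.01
  material U: E = 31.60, α = 17.5, σ_y = 283.0 → σ = 82.5 MPa, n = 3.43
The minimum is material R at n = 0.471.

material R, n = 0.471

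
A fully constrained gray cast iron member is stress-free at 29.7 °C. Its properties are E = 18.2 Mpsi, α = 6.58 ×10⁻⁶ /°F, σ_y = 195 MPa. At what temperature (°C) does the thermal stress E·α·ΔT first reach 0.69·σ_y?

E = 18.2 Mpsi = 125.5 GPa.
α = 6.58×10⁻⁶/°F × 9/5 = 11.8×10⁻⁶/K.
E·α·ΔT = 134.5 MPa ⇒ ΔT = 134.5 / (125.5×10³ × 11.8×10⁻⁶) = 90.53 K.
T = 29.7 + 90.53 = 120.2 °C.

120 °C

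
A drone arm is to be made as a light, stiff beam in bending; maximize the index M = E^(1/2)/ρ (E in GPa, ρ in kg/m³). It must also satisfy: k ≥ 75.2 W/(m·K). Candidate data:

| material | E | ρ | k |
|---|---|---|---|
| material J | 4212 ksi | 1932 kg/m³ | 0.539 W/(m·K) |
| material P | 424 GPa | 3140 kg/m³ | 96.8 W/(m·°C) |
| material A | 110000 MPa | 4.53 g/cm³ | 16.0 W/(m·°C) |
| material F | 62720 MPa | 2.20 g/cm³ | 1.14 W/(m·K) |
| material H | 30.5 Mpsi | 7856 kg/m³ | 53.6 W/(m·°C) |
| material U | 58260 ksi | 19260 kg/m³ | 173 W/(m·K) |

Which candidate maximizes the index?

material P

Screen on constraints: k ≥ 75.2 W/(m·K). Survivors: material P, material U.
Putting every candidate on a common basis:
  material P: E = 424.0 GPa, ρ = 3140 kg/m³
  material U: E = 401.7 GPa, ρ = 19260 kg/m³
  material P: M = 6.56×10⁻³
  material U: M = 1.04×10⁻³
The maximum is for material P.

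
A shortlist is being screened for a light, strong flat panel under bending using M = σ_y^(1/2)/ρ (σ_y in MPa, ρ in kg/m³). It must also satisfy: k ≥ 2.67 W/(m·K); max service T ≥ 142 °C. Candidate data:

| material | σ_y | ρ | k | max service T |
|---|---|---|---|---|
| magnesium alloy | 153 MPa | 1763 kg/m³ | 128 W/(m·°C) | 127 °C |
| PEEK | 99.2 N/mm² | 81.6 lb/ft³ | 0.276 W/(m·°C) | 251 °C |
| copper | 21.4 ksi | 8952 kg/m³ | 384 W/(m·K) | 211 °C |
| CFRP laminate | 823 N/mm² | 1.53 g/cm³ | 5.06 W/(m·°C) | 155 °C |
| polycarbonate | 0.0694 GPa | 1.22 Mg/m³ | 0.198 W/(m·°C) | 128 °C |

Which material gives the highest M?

Screen on constraints: k ≥ 2.67 W/(m·K); max service T ≥ 142 °C. Survivors: copper, CFRP laminate.
After converting to SI:
  copper: σ_y = 147.5 MPa, ρ = 8952 kg/m³
  CFRP laminate: σ_y = 823.0 MPa, ρ = 1530 kg/m³
  CFRP laminate: M = 18.8×10⁻³
  copper: M = 1.36×10⁻³
The maximum is for CFRP laminate.

CFRP laminate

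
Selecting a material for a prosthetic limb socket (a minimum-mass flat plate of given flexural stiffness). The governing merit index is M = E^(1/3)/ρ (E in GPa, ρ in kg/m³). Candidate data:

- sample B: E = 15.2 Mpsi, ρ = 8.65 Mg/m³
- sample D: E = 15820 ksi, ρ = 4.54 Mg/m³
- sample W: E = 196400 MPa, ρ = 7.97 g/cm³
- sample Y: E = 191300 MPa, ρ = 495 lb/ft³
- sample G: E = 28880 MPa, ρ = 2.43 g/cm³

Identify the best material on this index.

sample G

In SI units:
  sample B: E = 104.8 GPa, ρ = 8650 kg/m³
  sample D: E = 109.1 GPa, ρ = 4540 kg/m³
  sample W: E = 196.4 GPa, ρ = 7970 kg/m³
  sample Y: E = 191.3 GPa, ρ = 7929 kg/m³
  sample G: E = 28.88 GPa, ρ = 2430 kg/m³
  sample G: M = 1.26×10⁻³
  sample D: M = 1.05×10⁻³
  sample W: M = 0.729×10⁻³
  sample Y: M = 0.727×10⁻³
  sample B: M = 0.545×10⁻³
The maximum is for sample G.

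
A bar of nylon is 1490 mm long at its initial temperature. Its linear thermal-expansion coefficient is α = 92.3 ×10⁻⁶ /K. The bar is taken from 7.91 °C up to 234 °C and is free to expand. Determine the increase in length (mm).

ΔT = 234 − 7.91 = 226.1 K.
ΔL = α·L₀·ΔT = 92.3×10⁻⁶ × 1490 mm × 226.1 K = 31.1 mm.

31.1 mm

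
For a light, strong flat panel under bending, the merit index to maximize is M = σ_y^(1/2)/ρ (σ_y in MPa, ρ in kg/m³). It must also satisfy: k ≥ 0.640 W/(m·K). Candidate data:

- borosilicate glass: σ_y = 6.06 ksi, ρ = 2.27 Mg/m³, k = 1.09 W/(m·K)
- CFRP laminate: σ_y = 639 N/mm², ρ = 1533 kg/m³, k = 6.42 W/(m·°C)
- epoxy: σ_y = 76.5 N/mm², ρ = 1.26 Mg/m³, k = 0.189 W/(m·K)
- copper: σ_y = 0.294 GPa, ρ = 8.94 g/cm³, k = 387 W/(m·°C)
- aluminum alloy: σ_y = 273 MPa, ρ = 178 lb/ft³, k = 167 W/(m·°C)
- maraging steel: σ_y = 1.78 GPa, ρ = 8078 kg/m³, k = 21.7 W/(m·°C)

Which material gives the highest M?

Screen on constraints: k ≥ 0.640 W/(m·K). Survivors: borosilicate glass, CFRP laminate, copper, aluminum alloy, maraging steel.
After converting to SI:
  borosilicate glass: σ_y = 41.78 MPa, ρ = 2270 kg/m³
  CFRP laminate: σ_y = 639.0 MPa, ρ = 1533 kg/m³
  copper: σ_y = 294.0 MPa, ρ = 8940 kg/m³
  aluminum alloy: σ_y = 273.0 MPa, ρ = 2851 kg/m³
  maraging steel: σ_y = 1780 MPa, ρ = 8078 kg/m³
  CFRP laminate: M = 16.5×10⁻³
  aluminum alloy: M = 5.79×10⁻³
  maraging steel: M = 5.22×10⁻³
  borosilicate glass: M = 2.85×10⁻³
  copper: M = 1.92×10⁻³
The maximum is for CFRP laminate.

CFRP laminate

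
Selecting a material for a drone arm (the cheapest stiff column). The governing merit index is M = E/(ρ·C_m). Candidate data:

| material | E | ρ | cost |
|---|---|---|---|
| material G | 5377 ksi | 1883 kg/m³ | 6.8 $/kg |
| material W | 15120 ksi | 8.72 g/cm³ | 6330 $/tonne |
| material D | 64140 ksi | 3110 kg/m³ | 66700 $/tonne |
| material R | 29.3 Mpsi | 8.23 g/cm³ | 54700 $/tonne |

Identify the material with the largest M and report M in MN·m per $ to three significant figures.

material G, M = 2.90 MN·m per $

Normalizing units and computing the index:
  material G: E = 37.07 GPa, ρ = 1883 kg/m³, cost = 6.800 $/kg
  material W: E = 104.2 GPa, ρ = 8720 kg/m³, cost = 6.330 $/kg
  material D: E = 442.2 GPa, ρ = 3110 kg/m³, cost = 66.70 $/kg
  material R: E = 202.0 GPa, ρ = 8230 kg/m³, cost = 54.70 $/kg
  material G: M = 2.90 MN·m per $
  material D: M = 2.13 MN·m per $
  material W: M = 1.89 MN·m per $
  material R: M = 0.449 MN·m per $
Material G ranks first.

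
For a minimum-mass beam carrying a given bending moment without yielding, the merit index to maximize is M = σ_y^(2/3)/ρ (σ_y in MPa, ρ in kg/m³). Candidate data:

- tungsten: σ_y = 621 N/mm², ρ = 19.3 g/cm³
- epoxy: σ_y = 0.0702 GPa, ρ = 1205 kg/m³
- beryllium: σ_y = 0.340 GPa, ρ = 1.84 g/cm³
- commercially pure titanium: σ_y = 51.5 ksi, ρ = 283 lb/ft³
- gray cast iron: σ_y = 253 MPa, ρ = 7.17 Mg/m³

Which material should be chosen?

beryllium

Putting every candidate on a common basis:
  tungsten: σ_y = 621.0 MPa, ρ = 19300 kg/m³
  epoxy: σ_y = 70.20 MPa, ρ = 1205 kg/m³
  beryllium: σ_y = 340.0 MPa, ρ = 1840 kg/m³
  commercially pure titanium: σ_y = 355.1 MPa, ρ = 4533 kg/m³
  gray cast iron: σ_y = 253.0 MPa, ρ = 7170 kg/m³
  beryllium: M = 26.5×10⁻³
  epoxy: M = 14.1×10⁻³
  commercially pure titanium: M = 11.1×10⁻³
  gray cast iron: M = 5.58×10⁻³
  tungsten: M = 3.77×10⁻³
The maximum is for beryllium.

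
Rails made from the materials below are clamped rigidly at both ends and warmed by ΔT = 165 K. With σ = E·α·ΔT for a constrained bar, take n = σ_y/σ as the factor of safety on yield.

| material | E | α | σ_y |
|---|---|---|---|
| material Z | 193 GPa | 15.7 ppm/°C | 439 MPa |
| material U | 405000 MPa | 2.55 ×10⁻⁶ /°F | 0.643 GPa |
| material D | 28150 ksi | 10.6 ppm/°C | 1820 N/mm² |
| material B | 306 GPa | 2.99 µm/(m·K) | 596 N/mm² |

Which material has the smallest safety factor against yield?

material Z

In consistent units (E in GPa, α in ×10⁻⁶/K, σ_y in MPa):
  material Z: E = 193.0, α = 15.7, σ_y = 439.0 → σ = 500 MPa, n = 0.878
  material U: E = 405.0, α = 4.59, σ_y = 643.0 → σ = 307 MPa, n = 2.10
  material D: E = 194.1, α = 10.6, σ_y = 1820 → σ = 339 MPa, n = 5.36
  material B: E = 306.0, α = 2.99, σ_y = 596.0 → σ = 151 MPa, n = 3.95
The minimum is material Z at n = 0.878.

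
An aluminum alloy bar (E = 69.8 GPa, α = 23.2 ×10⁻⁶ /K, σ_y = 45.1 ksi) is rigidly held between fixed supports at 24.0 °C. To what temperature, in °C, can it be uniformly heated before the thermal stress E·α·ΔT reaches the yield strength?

216 °C

σ_y = 45.1 ksi = 311.0 MPa.
E·α·ΔT = 311.0 MPa ⇒ ΔT = 311.0 / (69.80×10³ × 23.2×10⁻⁶) = 192.0 K.
T = 24.0 + 192.0 = 216.0 °C.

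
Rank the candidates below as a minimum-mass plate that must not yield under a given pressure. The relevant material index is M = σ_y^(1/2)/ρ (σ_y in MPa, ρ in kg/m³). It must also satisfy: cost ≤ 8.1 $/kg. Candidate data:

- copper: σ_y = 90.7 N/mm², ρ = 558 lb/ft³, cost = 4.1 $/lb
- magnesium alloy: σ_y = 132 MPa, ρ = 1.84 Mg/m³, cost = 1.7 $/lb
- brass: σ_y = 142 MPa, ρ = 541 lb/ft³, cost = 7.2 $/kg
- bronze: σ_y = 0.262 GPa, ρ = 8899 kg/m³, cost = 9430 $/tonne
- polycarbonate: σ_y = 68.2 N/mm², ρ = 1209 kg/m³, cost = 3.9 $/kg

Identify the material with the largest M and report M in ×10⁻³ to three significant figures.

polycarbonate, M = 6.83×10⁻³

Screen on constraints: cost ≤ 8.1 $/kg. Survivors: magnesium alloy, brass, polycarbonate.
In SI units:
  magnesium alloy: σ_y = 132.0 MPa, ρ = 1840 kg/m³
  brass: σ_y = 142.0 MPa, ρ = 8666 kg/m³
  polycarbonate: σ_y = 68.20 MPa, ρ = 1209 kg/m³
  polycarbonate: M = 6.83×10⁻³
  magnesium alloy: M = 6.24×10⁻³
  brass: M = 1.38×10⁻³
Polycarbonate ranks first.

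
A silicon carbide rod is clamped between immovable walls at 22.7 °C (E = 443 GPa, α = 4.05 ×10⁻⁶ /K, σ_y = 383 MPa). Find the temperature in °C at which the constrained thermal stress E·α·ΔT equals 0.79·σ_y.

191 °C

E·α·ΔT = 302.6 MPa ⇒ ΔT = 302.6 / (443.0×10³ × 4.05×10⁻⁶) = 168.6 K.
T = 22.7 + 168.6 = 191.3 °C.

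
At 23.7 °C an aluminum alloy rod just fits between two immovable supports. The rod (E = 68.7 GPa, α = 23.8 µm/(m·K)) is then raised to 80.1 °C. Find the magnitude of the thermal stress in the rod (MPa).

92.2 MPa

ΔT = 56.40 K. Constrained thermal stress σ = E·α·ΔT = 68.70×10³ MPa × 23.8×10⁻⁶ × 56.40 = 92.2 MPa (compressive).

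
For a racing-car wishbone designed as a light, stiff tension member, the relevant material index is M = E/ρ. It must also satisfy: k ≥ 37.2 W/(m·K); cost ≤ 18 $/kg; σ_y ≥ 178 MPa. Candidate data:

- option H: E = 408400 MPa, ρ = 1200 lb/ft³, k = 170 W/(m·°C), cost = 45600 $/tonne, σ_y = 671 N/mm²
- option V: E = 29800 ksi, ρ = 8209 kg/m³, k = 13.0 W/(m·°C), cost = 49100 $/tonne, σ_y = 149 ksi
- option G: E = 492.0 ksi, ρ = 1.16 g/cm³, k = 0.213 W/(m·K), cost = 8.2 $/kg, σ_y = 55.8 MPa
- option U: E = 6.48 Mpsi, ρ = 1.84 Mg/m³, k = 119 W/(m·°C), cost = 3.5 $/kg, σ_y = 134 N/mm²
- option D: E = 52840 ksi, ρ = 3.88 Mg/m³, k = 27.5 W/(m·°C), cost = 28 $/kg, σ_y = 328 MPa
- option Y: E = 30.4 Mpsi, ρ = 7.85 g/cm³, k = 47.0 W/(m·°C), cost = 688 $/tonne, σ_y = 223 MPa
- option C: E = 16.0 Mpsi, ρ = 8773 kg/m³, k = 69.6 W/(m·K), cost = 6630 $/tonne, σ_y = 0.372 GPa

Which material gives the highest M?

Screen on constraints: k ≥ 37.2 W/(m·K); cost ≤ 18 $/kg; σ_y ≥ 178 MPa. Survivors: option Y, option C.
In SI units:
  option Y: E = 209.6 GPa, ρ = 7850 kg/m³
  option C: E = 110.3 GPa, ρ = 8773 kg/m³
  option Y: M = 26.7 MN·m/kg
  option C: M = 12.6 MN·m/kg
Highest index: option Y.

option Y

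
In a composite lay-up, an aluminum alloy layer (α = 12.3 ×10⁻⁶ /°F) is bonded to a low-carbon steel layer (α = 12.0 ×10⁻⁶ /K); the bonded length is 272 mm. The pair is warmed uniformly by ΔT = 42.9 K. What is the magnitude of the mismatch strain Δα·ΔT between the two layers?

4.35×10⁻⁴

aluminum alloy: α = 12.3×10⁻⁶/°F × 9/5 = 22.1×10⁻⁶/K.
Δα = |22.1 − 12.0|×10⁻⁶/K = 10.1×10⁻⁶/K.
Mismatch strain = Δα·ΔT = 10.1×10⁻⁶ × 42.9 = 4.35×10⁻⁴.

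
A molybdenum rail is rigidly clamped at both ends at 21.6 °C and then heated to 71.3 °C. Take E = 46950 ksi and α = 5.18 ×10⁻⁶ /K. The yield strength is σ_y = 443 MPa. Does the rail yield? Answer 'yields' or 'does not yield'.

E = 46950 ksi = 323.7 GPa.
ΔT = 49.70 K. Constrained thermal stress σ = E·α·ΔT = 323.7×10³ MPa × 5.18×10⁻⁶ × 49.70 = 83.3 MPa (compressive).
Compare to σ_y = 443 MPa: σ < σ_y, so it does not yield.

does not yield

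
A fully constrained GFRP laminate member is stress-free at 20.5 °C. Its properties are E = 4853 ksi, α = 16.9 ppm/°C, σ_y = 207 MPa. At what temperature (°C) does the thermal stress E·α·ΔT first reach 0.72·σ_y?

284 °C

E = 4853 ksi = 33.46 GPa.
E·α·ΔT = 149.0 MPa ⇒ ΔT = 149.0 / (33.46×10³ × 16.9×10⁻⁶) = 263.6 K.
T = 20.5 + 263.6 = 284.1 °C.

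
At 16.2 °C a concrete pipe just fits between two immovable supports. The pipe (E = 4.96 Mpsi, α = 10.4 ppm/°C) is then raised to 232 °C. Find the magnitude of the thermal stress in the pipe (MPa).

76.8 MPa

E = 4.96 Mpsi = 34.20 GPa.
ΔT = 215.8 K. Constrained thermal stress σ = E·α·ΔT = 34.20×10³ MPa × 10.4×10⁻⁶ × 215.8 = 76.8 MPa (compressive).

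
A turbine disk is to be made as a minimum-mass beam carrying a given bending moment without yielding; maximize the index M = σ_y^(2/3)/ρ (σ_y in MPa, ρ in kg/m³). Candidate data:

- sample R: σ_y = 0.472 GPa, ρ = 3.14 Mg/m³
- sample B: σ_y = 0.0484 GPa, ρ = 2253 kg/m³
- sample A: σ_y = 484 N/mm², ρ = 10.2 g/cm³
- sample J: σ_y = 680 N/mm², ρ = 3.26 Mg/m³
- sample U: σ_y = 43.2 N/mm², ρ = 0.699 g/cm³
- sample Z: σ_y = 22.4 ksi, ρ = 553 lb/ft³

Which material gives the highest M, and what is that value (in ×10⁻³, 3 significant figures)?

sample J, M = 23.7×10⁻³

In SI units:
  sample R: σ_y = 472.0 MPa, ρ = 3140 kg/m³
  sample B: σ_y = 48.40 MPa, ρ = 2253 kg/m³
  sample A: σ_y = 484.0 MPa, ρ = 10200 kg/m³
  sample J: σ_y = 680.0 MPa, ρ = 3260 kg/m³
  sample U: σ_y = 43.20 MPa, ρ = 699.0 kg/m³
  sample Z: σ_y = 154.4 MPa, ρ = 8858 kg/m³
  sample J: M = 23.7×10⁻³
  sample R: M = 19.3×10⁻³
  sample U: M = 17.6×10⁻³
  sample A: M = 6.04×10⁻³
  sample B: M = 5.89×10⁻³
  sample Z: M = 3.25×10⁻³
The maximum is for sample J.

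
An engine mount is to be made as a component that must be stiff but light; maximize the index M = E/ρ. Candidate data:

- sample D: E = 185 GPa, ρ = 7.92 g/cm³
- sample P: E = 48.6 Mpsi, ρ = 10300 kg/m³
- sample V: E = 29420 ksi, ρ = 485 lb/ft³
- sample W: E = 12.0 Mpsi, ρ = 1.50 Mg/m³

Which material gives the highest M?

sample W

In SI units:
  sample D: E = 185.0 GPa, ρ = 7920 kg/m³
  sample P: E = 335.1 GPa, ρ = 10300 kg/m³
  sample V: E = 202.8 GPa, ρ = 7769 kg/m³
  sample W: E = 82.74 GPa, ρ = 1500 kg/m³
  sample W: M = 55.2 MN·m/kg
  sample P: M = 32.5 MN·m/kg
  sample V: M = 26.1 MN·m/kg
  sample D: M = 23.4 MN·m/kg
The maximum is for sample W.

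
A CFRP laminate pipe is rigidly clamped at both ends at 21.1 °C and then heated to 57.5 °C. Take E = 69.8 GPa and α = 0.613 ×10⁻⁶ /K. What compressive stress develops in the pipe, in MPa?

1.56 MPa

ΔT = 36.40 K. Constrained thermal stress σ = E·α·ΔT = 69.80×10³ MPa × 0.613×10⁻⁶ × 36.40 = 1.56 MPa (compressive).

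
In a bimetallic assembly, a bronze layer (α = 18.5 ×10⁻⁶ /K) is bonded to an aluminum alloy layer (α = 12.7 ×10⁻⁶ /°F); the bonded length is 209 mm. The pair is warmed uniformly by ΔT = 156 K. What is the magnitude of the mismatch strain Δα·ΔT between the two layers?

6.80×10⁻⁴

aluminum alloy: α = 12.7×10⁻⁶/°F × 9/5 = 22.9×10⁻⁶/K.
Δα = |18.5 − 22.9|×10⁻⁶/K = 4.36×10⁻⁶/K.
Mismatch strain = Δα·ΔT = 4.36×10⁻⁶ × 156.0 = 6.80×10⁻⁴.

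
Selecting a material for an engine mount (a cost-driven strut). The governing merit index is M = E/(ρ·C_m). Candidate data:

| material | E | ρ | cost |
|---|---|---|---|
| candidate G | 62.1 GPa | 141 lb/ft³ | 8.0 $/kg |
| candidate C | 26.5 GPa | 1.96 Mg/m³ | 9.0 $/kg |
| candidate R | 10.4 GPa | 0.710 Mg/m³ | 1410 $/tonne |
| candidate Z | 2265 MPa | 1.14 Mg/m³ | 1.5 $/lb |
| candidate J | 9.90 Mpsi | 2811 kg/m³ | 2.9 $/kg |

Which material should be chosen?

In SI units:
  candidate G: E = 62.10 GPa, ρ = 2259 kg/m³, cost = 8.000 $/kg
  candidate C: E = 26.50 GPa, ρ = 1960 kg/m³, cost = 9.000 $/kg
  candidate R: E = 10.40 GPa, ρ = 710.0 kg/m³, cost = 1.410 $/kg
  candidate Z: E = 2.265 GPa, ρ = 1140 kg/m³, cost = 3.307 $/kg
  candidate J: E = 68.26 GPa, ρ = 2811 kg/m³, cost = 2.900 $/kg
  candidate R: M = 10.4 MN·m per $
  candidate J: M = 8.37 MN·m per $
  candidate G: M = 3.44 MN·m per $
  candidate C: M = 1.50 MN·m per $
  candidate Z: M = 0.601 MN·m per $
Candidate R ranks first.

candidate R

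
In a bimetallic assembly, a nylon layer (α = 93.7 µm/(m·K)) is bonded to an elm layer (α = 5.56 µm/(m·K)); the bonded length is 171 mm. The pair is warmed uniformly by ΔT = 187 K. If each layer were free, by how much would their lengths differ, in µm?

Δα = |93.7 − 5.56|×10⁻⁶/K = 88.1×10⁻⁶/K.
ΔL_mismatch = Δα·L·ΔT = 88.1×10⁻⁶ × 171.0 mm × 187.0 K = 2820 µm.

2820 µm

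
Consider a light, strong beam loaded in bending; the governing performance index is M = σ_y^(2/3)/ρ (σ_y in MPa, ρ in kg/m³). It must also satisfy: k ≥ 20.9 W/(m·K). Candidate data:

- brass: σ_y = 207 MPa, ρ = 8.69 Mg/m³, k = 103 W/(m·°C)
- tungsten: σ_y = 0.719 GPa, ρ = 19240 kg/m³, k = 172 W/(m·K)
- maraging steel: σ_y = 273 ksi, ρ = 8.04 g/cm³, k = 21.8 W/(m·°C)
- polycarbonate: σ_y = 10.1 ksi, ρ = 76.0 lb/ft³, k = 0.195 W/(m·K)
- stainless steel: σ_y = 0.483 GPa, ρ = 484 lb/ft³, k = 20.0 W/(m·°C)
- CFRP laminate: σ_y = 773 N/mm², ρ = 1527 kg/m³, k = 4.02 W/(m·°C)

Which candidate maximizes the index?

Screen on constraints: k ≥ 20.9 W/(m·K). Survivors: brass, tungsten, maraging steel.
Normalizing units and computing the index:
  brass: σ_y = 207.0 MPa, ρ = 8690 kg/m³
  tungsten: σ_y = 719.0 MPa, ρ = 19240 kg/m³
  maraging steel: σ_y = 1882 MPa, ρ = 8040 kg/m³
  maraging steel: M = 19.0×10⁻³
  tungsten: M = 4.17×10⁻³
  brass: M = 4.03×10⁻³
Maraging steel ranks first.

maraging steel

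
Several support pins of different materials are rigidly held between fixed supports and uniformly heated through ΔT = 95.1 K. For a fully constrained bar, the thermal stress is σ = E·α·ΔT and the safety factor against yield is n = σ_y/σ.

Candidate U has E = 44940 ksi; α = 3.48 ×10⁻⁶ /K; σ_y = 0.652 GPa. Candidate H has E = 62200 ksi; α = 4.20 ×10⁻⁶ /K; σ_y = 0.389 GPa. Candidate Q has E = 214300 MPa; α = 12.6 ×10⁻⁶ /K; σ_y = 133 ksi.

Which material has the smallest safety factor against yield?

Converting E to GPa, α to ×10⁻⁶/K, σ_y to MPa, then σ and n for each:
  candidate U: E = 309.9, α = 3.48, σ_y = 652.0 → σ = 103 MPa, n = 6.36
  candidate H: E = 428.9, α = 4.20, σ_y = 389.0 → σ = 171 MPa, n = 2.27
  candidate Q: E = 214.3, α = 12.6, σ_y = 917.0 → σ = 257 MPa, n = 3.57
The minimum is candidate H at n = 2.27.

candidate H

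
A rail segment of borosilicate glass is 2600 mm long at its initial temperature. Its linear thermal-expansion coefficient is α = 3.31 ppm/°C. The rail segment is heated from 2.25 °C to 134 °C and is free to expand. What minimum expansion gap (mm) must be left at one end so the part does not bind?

ΔT = 134 − 2.25 = 131.8 K.
ΔL = α·L₀·ΔT = 3.31×10⁻⁶ × 2600 mm × 131.8 K = 1.13 mm.

1.13 mm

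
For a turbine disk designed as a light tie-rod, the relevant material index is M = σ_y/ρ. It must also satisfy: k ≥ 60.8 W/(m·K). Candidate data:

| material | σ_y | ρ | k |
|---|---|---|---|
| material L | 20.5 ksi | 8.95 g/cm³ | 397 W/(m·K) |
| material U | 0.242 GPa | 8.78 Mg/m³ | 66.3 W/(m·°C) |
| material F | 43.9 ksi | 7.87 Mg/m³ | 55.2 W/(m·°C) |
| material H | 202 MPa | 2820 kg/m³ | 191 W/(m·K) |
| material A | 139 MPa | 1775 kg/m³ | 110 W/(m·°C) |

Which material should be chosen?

material A

Screen on constraints: k ≥ 60.8 W/(m·K). Survivors: material L, material U, material H, material A.
After converting to SI:
  material L: σ_y = 141.3 MPa, ρ = 8950 kg/m³
  material U: σ_y = 242.0 MPa, ρ = 8780 kg/m³
  material H: σ_y = 202.0 MPa, ρ = 2820 kg/m³
  material A: σ_y = 139.0 MPa, ρ = 1775 kg/m³
  material A: M = 78.3 kN·m/kg
  material H: M = 71.6 kN·m/kg
  material U: M = 27.6 kN·m/kg
  material L: M = 15.8 kN·m/kg
Material A has the largest M.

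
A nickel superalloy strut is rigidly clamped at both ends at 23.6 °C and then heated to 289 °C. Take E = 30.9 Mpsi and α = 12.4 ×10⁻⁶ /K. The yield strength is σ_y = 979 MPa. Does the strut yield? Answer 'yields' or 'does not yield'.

E = 30.9 Mpsi = 213.0 GPa.
ΔT = 265.4 K. Constrained thermal stress σ = E·α·ΔT = 213.0×10³ MPa × 12.4×10⁻⁶ × 265.4 = 701 MPa (compressive).
Compare to σ_y = 979 MPa: σ < σ_y, so it does not yield.

does not yield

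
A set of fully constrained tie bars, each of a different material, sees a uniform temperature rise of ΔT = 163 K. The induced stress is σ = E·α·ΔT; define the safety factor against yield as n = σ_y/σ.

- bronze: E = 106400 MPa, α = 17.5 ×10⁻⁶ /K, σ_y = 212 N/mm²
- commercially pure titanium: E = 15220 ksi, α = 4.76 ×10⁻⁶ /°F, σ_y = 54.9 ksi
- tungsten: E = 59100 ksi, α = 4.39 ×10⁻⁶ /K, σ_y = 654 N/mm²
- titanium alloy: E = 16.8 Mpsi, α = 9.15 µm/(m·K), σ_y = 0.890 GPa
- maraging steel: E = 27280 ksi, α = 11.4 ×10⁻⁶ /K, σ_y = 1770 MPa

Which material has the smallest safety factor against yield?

bronze

In consistent units (E in GPa, α in ×10⁻⁶/K, σ_y in MPa):
  bronze: E = 106.4, α = 17.5, σ_y = 212.0 → σ = 304 MPa, n = 0.699
  commercially pure titanium: E = 104.9, α = 8.57, σ_y = 378.5 → σ = 147 MPa, n = 2.58
  tungsten: E = 407.5, α = 4.39, σ_y = 654.0 → σ = 292 MPa, n = 2.24
  titanium alloy: E = 115.8, α = 9.15, σ_y = 890.0 → σ = 173 MPa, n = 5.15
  maraging steel: E = 188.1, α = 11.4, σ_y = 1770 → σ = 350 MPa, n = 5.06
The minimum is bronze at n = 0.699.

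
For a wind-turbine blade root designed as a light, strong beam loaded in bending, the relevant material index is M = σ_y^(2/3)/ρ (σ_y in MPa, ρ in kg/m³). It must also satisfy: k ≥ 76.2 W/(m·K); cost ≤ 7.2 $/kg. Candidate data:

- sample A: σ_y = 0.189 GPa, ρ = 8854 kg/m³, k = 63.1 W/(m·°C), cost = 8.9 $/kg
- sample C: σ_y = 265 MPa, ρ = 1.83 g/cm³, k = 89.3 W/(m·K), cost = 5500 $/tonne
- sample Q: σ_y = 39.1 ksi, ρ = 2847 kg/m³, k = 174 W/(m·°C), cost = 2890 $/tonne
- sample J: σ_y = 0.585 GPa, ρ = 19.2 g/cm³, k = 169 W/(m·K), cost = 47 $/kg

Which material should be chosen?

Screen on constraints: k ≥ 76.2 W/(m·K); cost ≤ 7.2 $/kg. Survivors: sample C, sample Q.
Normalizing units and computing the index:
  sample C: σ_y = 265.0 MPa, ρ = 1830 kg/m³
  sample Q: σ_y = 269.6 MPa, ρ = 2847 kg/m³
  sample C: M = 22.5×10⁻³
  sample Q: M = 14.7×10⁻³
Sample C ranks first.

sample C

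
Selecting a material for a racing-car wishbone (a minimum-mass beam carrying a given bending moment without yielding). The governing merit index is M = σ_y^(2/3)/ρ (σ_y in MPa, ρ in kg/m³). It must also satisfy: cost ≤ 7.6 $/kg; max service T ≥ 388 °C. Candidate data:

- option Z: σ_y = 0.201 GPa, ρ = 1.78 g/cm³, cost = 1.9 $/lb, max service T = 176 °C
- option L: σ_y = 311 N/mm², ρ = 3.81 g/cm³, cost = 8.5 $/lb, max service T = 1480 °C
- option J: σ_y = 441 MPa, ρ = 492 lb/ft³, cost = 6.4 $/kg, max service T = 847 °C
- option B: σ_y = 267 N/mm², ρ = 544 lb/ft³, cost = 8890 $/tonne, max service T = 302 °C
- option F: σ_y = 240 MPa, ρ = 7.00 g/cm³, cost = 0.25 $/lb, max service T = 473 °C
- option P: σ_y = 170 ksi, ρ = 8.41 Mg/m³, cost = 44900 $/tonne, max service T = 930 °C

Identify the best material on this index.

option J

Screen on constraints: cost ≤ 7.6 $/kg; max service T ≥ 388 °C. Survivors: option J, option F.
Convert each candidate to consistent units, then evaluate M:
  option J: σ_y = 441.0 MPa, ρ = 7881 kg/m³
  option F: σ_y = 240.0 MPa, ρ = 7000 kg/m³
  option J: M = 7.35×10⁻³
  option F: M = 5.52×10⁻³
The maximum is for option J.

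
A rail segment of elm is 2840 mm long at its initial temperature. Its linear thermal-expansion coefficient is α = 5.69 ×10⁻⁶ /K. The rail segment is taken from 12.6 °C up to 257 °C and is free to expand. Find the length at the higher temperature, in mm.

ΔT = 257 − 12.6 = 244.4 K.
ΔL = α·L₀·ΔT = 5.69×10⁻⁶ × 2840 mm × 244.4 K = 3.95 mm.
L = L₀ + ΔL = 2840 + 3.95 = 2843.9 mm.

2843.9 mm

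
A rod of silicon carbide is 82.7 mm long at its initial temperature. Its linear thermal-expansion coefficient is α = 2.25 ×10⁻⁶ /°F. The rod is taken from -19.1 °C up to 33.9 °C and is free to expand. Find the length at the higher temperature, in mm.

Convert α: 2.25×10⁻⁶/°F × (9/5) = 4.05×10⁻⁶/K.
ΔT = 33.9 − (-19.1) = 53.00 K.
ΔL = α·L₀·ΔT = 4.05×10⁻⁶ × 82.7 mm × 53.00 K = 0.0178 mm.
L = L₀ + ΔL = 82.7 + 0.0178 = 82.718 mm.

82.718 mm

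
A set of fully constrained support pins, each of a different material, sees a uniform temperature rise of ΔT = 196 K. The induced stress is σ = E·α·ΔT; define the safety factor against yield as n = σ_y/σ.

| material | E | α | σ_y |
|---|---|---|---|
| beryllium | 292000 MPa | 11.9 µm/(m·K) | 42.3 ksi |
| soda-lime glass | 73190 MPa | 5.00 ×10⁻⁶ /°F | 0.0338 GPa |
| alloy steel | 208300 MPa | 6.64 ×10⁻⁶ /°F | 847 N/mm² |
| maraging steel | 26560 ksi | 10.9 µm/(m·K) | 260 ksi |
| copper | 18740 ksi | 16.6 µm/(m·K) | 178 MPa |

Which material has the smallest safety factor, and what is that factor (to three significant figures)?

Converting E to GPa, α to ×10⁻⁶/K, σ_y to MPa, then σ and n for each:
  beryllium: E = 292.0, α = 11.9, σ_y = 291.6 → σ = 681 MPa, n = 0.428
  soda-lime glass: E = 73.19, α = 9.00, σ_y = 33.80 → σ = 129 MPa, n = 0.262
  alloy steel: E = 208.3, α = 12.0, σ_y = 847.0 → σ = 488 MPa, n = 1.74
  maraging steel: E = 183.1, α = 10.9, σ_y = 1793 → σ = 391 MPa, n = 4.58
  copper: E = 129.2, α = 16.6, σ_y = 178.0 → σ = 420 MPa, n = 0.423
Soda-lime glass has the lowest safety factor, n = 0.262.

soda-lime glass, n = 0.262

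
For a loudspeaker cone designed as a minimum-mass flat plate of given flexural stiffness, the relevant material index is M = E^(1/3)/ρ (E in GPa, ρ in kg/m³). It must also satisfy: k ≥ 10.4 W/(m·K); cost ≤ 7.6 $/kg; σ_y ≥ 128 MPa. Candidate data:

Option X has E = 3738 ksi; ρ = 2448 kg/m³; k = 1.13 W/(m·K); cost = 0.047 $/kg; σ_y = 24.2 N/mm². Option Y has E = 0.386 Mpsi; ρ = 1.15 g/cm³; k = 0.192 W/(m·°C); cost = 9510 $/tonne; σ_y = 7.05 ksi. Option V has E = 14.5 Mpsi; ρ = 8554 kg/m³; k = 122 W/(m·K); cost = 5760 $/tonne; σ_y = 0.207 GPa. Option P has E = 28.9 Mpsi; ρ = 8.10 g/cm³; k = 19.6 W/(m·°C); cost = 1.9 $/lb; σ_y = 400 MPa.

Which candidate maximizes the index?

option P

Screen on constraints: k ≥ 10.4 W/(m·K); cost ≤ 7.6 $/kg; σ_y ≥ 128 MPa. Survivors: option V, option P.
Normalizing units and computing the index:
  option V: E = 99.97 GPa, ρ = 8554 kg/m³
  option P: E = 199.3 GPa, ρ = 8100 kg/m³
  option P: M = 0.721×10⁻³
  option V: M = 0.543×10⁻³
Option P ranks first.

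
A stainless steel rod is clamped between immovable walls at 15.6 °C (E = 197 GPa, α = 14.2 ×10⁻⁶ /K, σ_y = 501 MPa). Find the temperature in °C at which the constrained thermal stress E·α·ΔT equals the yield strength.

E·α·ΔT = 501.0 MPa ⇒ ΔT = 501.0 / (197.0×10³ × 14.2×10⁻⁶) = 179.1 K.
T = 15.6 + 179.1 = 194.7 °C.

195 °C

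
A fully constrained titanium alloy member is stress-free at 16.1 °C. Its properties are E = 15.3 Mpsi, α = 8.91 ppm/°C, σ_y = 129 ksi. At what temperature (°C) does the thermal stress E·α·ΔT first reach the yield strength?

962 °C

E = 15.3 Mpsi = 105.5 GPa.
σ_y = 129 ksi = 889.4 MPa.
E·α·ΔT = 889.4 MPa ⇒ ΔT = 889.4 / (105.5×10³ × 8.91×10⁻⁶) = 946.3 K.
T = 16.1 + 946.3 = 962.4 °C.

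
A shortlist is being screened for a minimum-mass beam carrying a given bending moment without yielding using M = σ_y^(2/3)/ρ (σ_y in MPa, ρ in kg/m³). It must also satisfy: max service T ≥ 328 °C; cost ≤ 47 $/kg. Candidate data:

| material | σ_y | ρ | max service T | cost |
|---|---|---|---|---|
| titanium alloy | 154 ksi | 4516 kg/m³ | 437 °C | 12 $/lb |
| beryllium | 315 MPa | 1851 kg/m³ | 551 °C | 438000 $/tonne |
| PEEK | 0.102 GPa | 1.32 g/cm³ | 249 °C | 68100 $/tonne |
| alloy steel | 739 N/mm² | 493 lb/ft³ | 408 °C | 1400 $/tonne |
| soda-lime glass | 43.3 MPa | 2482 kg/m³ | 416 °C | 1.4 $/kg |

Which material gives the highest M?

Screen on constraints: max service T ≥ 328 °C; cost ≤ 47 $/kg. Survivors: titanium alloy, alloy steel, soda-lime glass.
Putting every candidate on a common basis:
  titanium alloy: σ_y = 1062 MPa, ρ = 4516 kg/m³
  alloy steel: σ_y = 739.0 MPa, ρ = 7897 kg/m³
  soda-lime glass: σ_y = 43.30 MPa, ρ = 2482 kg/m³
  titanium alloy: M = 23.0×10⁻³
  alloy steel: M = 10.4×10⁻³
  soda-lime glass: M = 4.97×10⁻³
Titanium alloy ranks first.

titanium alloy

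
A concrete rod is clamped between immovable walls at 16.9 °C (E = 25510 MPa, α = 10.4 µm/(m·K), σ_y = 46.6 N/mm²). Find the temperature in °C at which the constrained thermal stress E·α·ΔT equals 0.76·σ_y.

150 °C

E = 25510 MPa = 25.51 GPa.
σ_y = 46.6 N/mm² = 46.60 MPa.
E·α·ΔT = 35.42 MPa ⇒ ΔT = 35.42 / (25.51×10³ × 10.4×10⁻⁶) = 133.5 K.
T = 16.9 + 133.5 = 150.4 °C.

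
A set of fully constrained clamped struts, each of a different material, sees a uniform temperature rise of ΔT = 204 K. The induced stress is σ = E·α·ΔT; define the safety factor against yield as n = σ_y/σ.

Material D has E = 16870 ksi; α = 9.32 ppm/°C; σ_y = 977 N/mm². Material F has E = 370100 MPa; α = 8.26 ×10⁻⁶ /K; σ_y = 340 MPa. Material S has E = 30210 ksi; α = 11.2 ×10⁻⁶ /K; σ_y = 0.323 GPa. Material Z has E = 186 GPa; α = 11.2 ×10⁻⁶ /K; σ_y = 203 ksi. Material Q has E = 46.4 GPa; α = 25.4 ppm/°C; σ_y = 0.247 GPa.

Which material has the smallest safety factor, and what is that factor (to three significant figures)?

material F, n = 0.545

Converting E to GPa, α to ×10⁻⁶/K, σ_y to MPa, then σ and n for each:
  material D: E = 116.3, α = 9.32, σ_y = 977.0 → σ = 221 MPa, n = 4.42
  material F: E = 370.1, α = 8.26, σ_y = 340.0 → σ = 624 MPa, n = 0.545
  material S: E = 208.3, α = 11.2, σ_y = 323.0 → σ = 476 MPa, n = 0.679
  material Z: E = 186.0, α = 11.2, σ_y = 1400 → σ = 425 MPa, n = 3.29
  material Q: E = 46.40, α = 25.4, σ_y = 247.0 → σ = 240 MPa, n = 1.03
Material F has the lowest safety factor, n = 0.545.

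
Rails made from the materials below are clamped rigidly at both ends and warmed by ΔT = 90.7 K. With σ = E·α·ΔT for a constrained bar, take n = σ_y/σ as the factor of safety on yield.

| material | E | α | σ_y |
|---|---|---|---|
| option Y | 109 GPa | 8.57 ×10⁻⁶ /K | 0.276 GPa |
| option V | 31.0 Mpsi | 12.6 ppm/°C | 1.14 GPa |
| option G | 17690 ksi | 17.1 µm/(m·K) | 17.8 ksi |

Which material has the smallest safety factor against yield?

option G

With everything in SI (GPa, ×10⁻⁶/K, MPa):
  option Y: E = 109.0, α = 8.57, σ_y = 276.0 → σ = 84.7 MPa, n = 3.26
  option V: E = 213.7, α = 12.6, σ_y = 1140 → σ = 244 MPa, n = 4.67
  option G: E = 122.0, α = 17.1, σ_y = 122.7 → σ = 189 MPa, n = 0.649
The minimum is option G at n = 0.649.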